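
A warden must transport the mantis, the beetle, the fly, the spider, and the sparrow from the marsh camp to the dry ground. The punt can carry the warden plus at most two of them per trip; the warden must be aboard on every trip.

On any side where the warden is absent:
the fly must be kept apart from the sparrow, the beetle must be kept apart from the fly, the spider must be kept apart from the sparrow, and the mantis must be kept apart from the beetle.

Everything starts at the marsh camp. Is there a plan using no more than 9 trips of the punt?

Yes

Yes — this plan uses 7 crossings (≤ 9):
1. Warden goes to the dry ground with the beetle and the sparrow.  [the marsh camp: the fly, the mantis, the spider | the dry ground: the beetle, the sparrow]
2. Warden goes back to the marsh camp alone.  [the marsh camp: the fly, the mantis, the spider | the dry ground: the beetle, the sparrow]
3. Warden goes to the dry ground with the mantis.  [the marsh camp: the fly, the spider | the dry ground: the beetle, the mantis, the sparrow]
4. Warden goes back to the marsh camp with the beetle.  [the marsh camp: the beetle, the fly, the spider | the dry ground: the mantis, the sparrow]
5. Warden goes to the dry ground with the fly and the spider.  [the marsh camp: the beetle | the dry ground: the fly, the mantis, the sparrow, the spider]
6. Warden goes back to the marsh camp with the sparrow.  [the marsh camp: the beetle, the sparrow | the dry ground: the fly, the mantis, the spider]
7. Warden goes to the dry ground with the beetle and the sparrow.  [the marsh camp: — | the dry ground: the beetle, the fly, the mantis, the sparrow, the spider]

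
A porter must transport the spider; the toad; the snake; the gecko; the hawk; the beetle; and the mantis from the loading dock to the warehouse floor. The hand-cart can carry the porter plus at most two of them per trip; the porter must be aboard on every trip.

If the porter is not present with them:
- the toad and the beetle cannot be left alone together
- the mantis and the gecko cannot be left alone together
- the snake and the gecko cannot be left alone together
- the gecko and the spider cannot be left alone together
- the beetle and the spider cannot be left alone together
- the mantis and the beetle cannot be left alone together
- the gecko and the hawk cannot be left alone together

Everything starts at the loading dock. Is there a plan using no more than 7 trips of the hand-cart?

Counting alone: the porter can take at most 2 across per trip to the warehouse floor, so moving all 7 needs at least 4 loaded trips out, with a return between consecutive ones — at least 7 crossings.
The safety rule pushes this higher. Following every safe sequence of crossings, the most of the 7 that can be at the warehouse floor as the hand-cart arrives there on crossing 7 is 6 — never all 7.
So the move cannot be finished within 7 crossings. (The shortest complete plan takes 9:)
1. Porter goes to the warehouse floor with the beetle and the gecko.  [the loading dock: the hawk, the mantis, the snake, the spider, the toad | the warehouse floor: the beetle, the gecko]
2. Porter goes back to the loading dock alone.  [the loading dock: the hawk, the mantis, the snake, the spider, the toad | the warehouse floor: the beetle, the gecko]
3. Porter goes to the warehouse floor with the toad.  [the loading dock: the hawk, the mantis, the snake, the spider | the warehouse floor: the beetle, the gecko, the toad]
4. Porter goes back to the loading dock with the beetle.  [the loading dock: the beetle, the hawk, the mantis, the snake, the spider | the warehouse floor: the gecko, the toad]
5. Porter goes to the warehouse floor with the mantis and the spider.  [the loading dock: the beetle, the hawk, the snake | the warehouse floor: the gecko, the mantis, the spider, the toad]
6. Porter goes back to the loading dock with the gecko.  [the loading dock: the beetle, the gecko, the hawk, the snake | the warehouse floor: the mantis, the spider, the toad]
7. Porter goes to the warehouse floor with the hawk and the snake.  [the loading dock: the beetle, the gecko | the warehouse floor: the hawk, the mantis, the snake, the spider, the toad]
8. Porter goes back to the loading dock alone.  [the loading dock: the beetle, the gecko | the warehouse floor: the hawk, the mantis, the snake, the spider, the toad]
9. Porter goes to the warehouse floor with the beetle and the gecko.  [the loading dock: — | the warehouse floor: the beetle, the gecko, the hawk, the mantis, the snake, the spider, the toad]

No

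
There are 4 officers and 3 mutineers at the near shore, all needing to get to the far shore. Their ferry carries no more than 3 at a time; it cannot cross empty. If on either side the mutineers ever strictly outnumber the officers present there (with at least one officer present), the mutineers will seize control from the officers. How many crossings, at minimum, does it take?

Counting alone: each trip to the far shore takes at most 3 across and each return brings at least 1 back, so after t trips out (and t−1 returns) at most 3t − (t−1) of the 7 are across; that first reaches 7 at t = 3, so at least 5 crossings are needed.
The plan below uses exactly 5 crossings, so it is optimal:
1. 3 mutineers → the far shore.  (the near shore: 4O 0M; the far shore: 0O 3M)
2. 1 mutineer ← the near shore.  (the near shore: 4O 1M; the far shore: 0O 2M)
3. 3 officers → the far shore.  (the near shore: 1O 1M; the far shore: 3O 2M)
4. 1 officer ← the near shore.  (the near shore: 2O 1M; the far shore: 2O 2M)
5. 2 officers and 1 mutineer → the far shore.  (the near shore: 0O 0M; the far shore: 4O 3M)

5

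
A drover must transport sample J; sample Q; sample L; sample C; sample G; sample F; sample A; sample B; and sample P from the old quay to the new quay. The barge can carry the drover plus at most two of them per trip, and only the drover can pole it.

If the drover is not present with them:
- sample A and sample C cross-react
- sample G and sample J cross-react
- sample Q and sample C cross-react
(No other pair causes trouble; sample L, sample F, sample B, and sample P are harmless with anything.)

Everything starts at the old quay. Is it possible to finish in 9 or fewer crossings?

Yes

Yes — this plan uses 9 crossings (≤ 9):
1. Drover goes to the new quay with sample C and sample J.
2. Drover goes back to the old quay alone.
3. Drover goes to the new quay with sample L and sample Q.
4. Drover goes back to the old quay with sample C.
5. Drover goes to the new quay with sample A and sample F.
6. Drover goes back to the old quay alone.
7. Drover goes to the new quay with sample B and sample P.
8. Drover goes back to the old quay alone.
9. Drover goes to the new quay with sample C and sample G.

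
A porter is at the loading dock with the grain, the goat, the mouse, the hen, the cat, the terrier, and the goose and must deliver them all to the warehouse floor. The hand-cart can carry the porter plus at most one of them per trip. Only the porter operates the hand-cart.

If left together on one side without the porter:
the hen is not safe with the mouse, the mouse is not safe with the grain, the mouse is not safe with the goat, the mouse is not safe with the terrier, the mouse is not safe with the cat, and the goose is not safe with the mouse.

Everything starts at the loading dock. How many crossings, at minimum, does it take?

impossible

Following every safe sequence of crossings from the start, the most of the 7 that can be at the warehouse floor as the hand-cart arrives there on crossings 1, 3 is 1, 2 respectively; the best ever achieved is 2 of 7.
From crossing 5 on, no configuration arises that was not already reachable earlier: only 15 distinct safe configurations (who is on which side, and where the hand-cart is) can ever be reached, none of them has everyone across, and every continuation just revisits them. So no valid plan exists.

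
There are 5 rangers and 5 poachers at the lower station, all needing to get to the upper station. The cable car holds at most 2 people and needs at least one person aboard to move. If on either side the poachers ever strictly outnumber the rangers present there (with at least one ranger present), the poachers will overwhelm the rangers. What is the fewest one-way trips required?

impossible

Following every safe sequence of crossings from the start, the most of the 10 that can be at the upper station as the cable car arrives there on crossings 1, 3, 5, 7 is 2, 3, 4, 5 respectively; the best ever achieved is 5 of 10.
From crossing 9 on, no configuration arises that was not already reachable earlier: only 13 distinct safe configurations (who is on which side, and where the cable car is) can ever be reached, none of them has everyone across, and every continuation just revisits them. They are: 0 rangers + 0 poachers across (cable car back at the start); 0 rangers + 1 poacher across (cable car there); 0 rangers + 1 poacher across (cable car back at the start); 0 rangers + 2 poachers across (cable car there); 0 rangers + 2 poachers across (cable car back at the start); 0 rangers + 3 poachers across (cable car there); 0 rangers + 3 poachers across (cable car back at the start); 0 rangers + 4 poachers across (cable car there); 0 rangers + 4 poachers across (cable car back at the start); 0 rangers + 5 poachers across (cable car there); 1 ranger + 1 poacher across (cable car there); 1 ranger + 1 poacher across (cable car back at the start); 2 rangers + 2 poachers across (cable car there). So no valid plan exists.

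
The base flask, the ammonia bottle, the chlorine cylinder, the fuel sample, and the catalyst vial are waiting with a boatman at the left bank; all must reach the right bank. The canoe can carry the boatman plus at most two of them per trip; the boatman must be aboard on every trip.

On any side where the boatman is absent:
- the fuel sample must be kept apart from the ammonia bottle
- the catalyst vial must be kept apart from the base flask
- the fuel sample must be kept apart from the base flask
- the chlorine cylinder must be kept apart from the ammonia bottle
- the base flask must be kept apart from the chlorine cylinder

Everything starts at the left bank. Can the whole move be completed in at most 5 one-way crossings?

No

Counting alone: the boatman can take at most 2 across per trip to the right bank, so moving all 5 needs at least 3 loaded trips out, with a return between consecutive ones — at least 5 crossings.
The safety rule pushes this higher. Following every safe sequence of crossings, the most of the 5 that can be at the right bank as the canoe arrives there on crossing 5 is 4 — never all 5.
So the move cannot be finished within 5 crossings. (The shortest complete plan takes 7:)
1. Boatman goes to the right bank with the ammonia bottle and the base flask.
2. Boatman goes back to the left bank alone.
3. Boatman goes to the right bank with the chlorine cylinder.
4. Boatman goes back to the left bank with the ammonia bottle and the base flask.
5. Boatman goes to the right bank with the catalyst vial and the fuel sample.
6. Boatman goes back to the left bank alone.
7. Boatman goes to the right bank with the ammonia bottle and the base flask.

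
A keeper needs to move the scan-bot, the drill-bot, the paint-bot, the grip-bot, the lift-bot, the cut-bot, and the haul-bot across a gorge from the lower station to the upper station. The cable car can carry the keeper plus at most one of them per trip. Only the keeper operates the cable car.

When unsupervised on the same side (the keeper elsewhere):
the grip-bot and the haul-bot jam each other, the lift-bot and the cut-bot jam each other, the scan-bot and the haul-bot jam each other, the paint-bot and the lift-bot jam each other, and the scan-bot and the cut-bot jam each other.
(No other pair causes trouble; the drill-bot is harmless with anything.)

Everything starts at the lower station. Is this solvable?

No

Whatever the first load, the items left behind include a forbidden pair without the keeper. No opening move is safe, so no plan exists.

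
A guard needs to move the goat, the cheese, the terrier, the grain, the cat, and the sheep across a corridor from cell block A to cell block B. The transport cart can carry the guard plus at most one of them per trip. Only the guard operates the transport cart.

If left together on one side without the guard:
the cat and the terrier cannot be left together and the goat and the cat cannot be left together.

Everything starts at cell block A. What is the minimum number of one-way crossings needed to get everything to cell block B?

Counting alone: the guard can take at most 1 across per trip to cell block B, so moving all 6 needs at least 6 loaded trips out, with a return between consecutive ones — at least 11 crossings.
The safety rule pushes this higher. Following every safe sequence of crossings, the most of the 6 that can be at cell block B as the transport cart arrives there on crossing 11 is 5 — never all 6.
So no plan with fewer than 13 crossings exists, and this one achieves 13:
1. Guard goes to cell block B with the cat.
2. Guard goes back to cell block A alone.
3. Guard goes to cell block B with the goat.
4. Guard goes back to cell block A with the cat.
5. Guard goes to cell block B with the terrier.
6. Guard goes back to cell block A alone.
7. Guard goes to cell block B with the cheese.
8. Guard goes back to cell block A alone.
9. Guard goes to cell block B with the grain.
10. Guard goes back to cell block A alone.
11. Guard goes to cell block B with the sheep.
12. Guard goes back to cell block A alone.
13. Guard goes to cell block B with the cat.

13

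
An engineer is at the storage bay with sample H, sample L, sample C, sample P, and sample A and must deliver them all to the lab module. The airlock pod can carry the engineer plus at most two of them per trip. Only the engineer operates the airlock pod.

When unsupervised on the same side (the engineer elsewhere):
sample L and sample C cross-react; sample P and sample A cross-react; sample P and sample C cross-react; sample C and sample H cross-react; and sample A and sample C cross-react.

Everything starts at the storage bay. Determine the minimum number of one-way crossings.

Counting alone: the engineer can take at most 2 across per trip to the lab module, so moving all 5 needs at least 3 loaded trips out, with a return between consecutive ones — at least 5 crossings.
The safety rule pushes this higher. Following every safe sequence of crossings, the most of the 5 that can be at the lab module as the airlock pod arrives there on crossing 5 is 4 — never all 5.
So no plan with fewer than 7 crossings exists, and this one achieves 7:
1. Engineer goes to the lab module with sample C and sample P.  [the storage bay: sample A, sample H, sample L | the lab module: sample C, sample P]
2. Engineer goes back to the storage bay with sample C.  [the storage bay: sample A, sample C, sample H, sample L | the lab module: sample P]
3. Engineer goes to the lab module with sample C and sample H.  [the storage bay: sample A, sample L | the lab module: sample C, sample H, sample P]
4. Engineer goes back to the storage bay with sample C.  [the storage bay: sample A, sample C, sample L | the lab module: sample H, sample P]
5. Engineer goes to the lab module with sample C and sample L.  [the storage bay: sample A | the lab module: sample C, sample H, sample L, sample P]
6. Engineer goes back to the storage bay with sample C.  [the storage bay: sample A, sample C | the lab module: sample H, sample L, sample P]
7. Engineer goes to the lab module with sample A and sample C.  [the storage bay: — | the lab module: sample A, sample C, sample H, sample L, sample P]

7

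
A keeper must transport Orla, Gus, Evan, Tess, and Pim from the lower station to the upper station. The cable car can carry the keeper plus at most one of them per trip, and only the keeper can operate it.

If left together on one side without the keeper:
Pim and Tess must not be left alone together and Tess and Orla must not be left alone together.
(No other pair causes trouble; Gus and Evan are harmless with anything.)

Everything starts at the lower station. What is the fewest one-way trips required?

11

Counting alone: the keeper can take at most 1 across per trip to the upper station, so moving all 5 needs at least 5 loaded trips out, with a return between consecutive ones — at least 9 crossings.
The safety rule pushes this higher. Following every safe sequence of crossings, the most of the 5 that can be at the upper station as the cable car arrives there on crossing 9 is 4 — never all 5.
So no plan with fewer than 11 crossings exists, and this one achieves 11:
1. Keeper goes to the upper station with Tess.  [the lower station: Evan, Gus, Orla, Pim | the upper station: Tess]
2. Keeper goes back to the lower station alone.  [the lower station: Evan, Gus, Orla, Pim | the upper station: Tess]
3. Keeper goes to the upper station with Orla.  [the lower station: Evan, Gus, Pim | the upper station: Orla, Tess]
4. Keeper goes back to the lower station with Tess.  [the lower station: Evan, Gus, Pim, Tess | the upper station: Orla]
5. Keeper goes to the upper station with Pim.  [the lower station: Evan, Gus, Tess | the upper station: Orla, Pim]
6. Keeper goes back to the lower station alone.  [the lower station: Evan, Gus, Tess | the upper station: Orla, Pim]
7. Keeper goes to the upper station with Gus.  [the lower station: Evan, Tess | the upper station: Gus, Orla, Pim]
8. Keeper goes back to the lower station alone.  [the lower station: Evan, Tess | the upper station: Gus, Orla, Pim]
9. Keeper goes to the upper station with Evan.  [the lower station: Tess | the upper station: Evan, Gus, Orla, Pim]
10. Keeper goes back to the lower station alone.  [the lower station: Tess | the upper station: Evan, Gus, Orla, Pim]
11. Keeper goes to the upper station with Tess.  [the lower station: — | the upper station: Evan, Gus, Orla, Pim, Tess]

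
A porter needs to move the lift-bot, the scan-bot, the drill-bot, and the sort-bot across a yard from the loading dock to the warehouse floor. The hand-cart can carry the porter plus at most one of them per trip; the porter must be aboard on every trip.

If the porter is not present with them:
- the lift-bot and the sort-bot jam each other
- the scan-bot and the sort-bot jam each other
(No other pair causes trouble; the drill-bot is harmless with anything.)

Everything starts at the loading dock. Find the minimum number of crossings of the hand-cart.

9

Counting alone: the porter can take at most 1 across per trip to the warehouse floor, so moving all 4 needs at least 4 loaded trips out, with a return between consecutive ones — at least 7 crossings.
The safety rule pushes this higher. Following every safe sequence of crossings, the most of the 4 that can be at the warehouse floor as the hand-cart arrives there on crossing 7 is 3 — never all 4.
So no plan with fewer than 9 crossings exists, and this one achieves 9:
1. Porter goes to the warehouse floor with the sort-bot.
2. Porter goes back to the loading dock alone.
3. Porter goes to the warehouse floor with the lift-bot.
4. Porter goes back to the loading dock with the sort-bot.
5. Porter goes to the warehouse floor with the scan-bot.
6. Porter goes back to the loading dock alone.
7. Porter goes to the warehouse floor with the drill-bot.
8. Porter goes back to the loading dock alone.
9. Porter goes to the warehouse floor with the sort-bot.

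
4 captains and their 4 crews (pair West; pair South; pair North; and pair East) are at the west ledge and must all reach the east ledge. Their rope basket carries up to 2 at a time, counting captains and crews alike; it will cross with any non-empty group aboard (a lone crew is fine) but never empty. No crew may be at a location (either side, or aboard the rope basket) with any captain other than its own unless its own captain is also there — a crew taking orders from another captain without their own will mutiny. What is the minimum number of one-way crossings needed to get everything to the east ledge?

impossible

Following every safe sequence of crossings from the start, the most of the 8 that can be at the east ledge as the rope basket arrives there on crossings 1, 3, 5 is 2, 3, 4 respectively; the best ever achieved is 4 of 8.
From crossing 7 on, no configuration arises that was not already reachable earlier: only 44 distinct safe configurations (who is on which side, and where the rope basket is) can ever be reached, none of them has everyone across, and every continuation just revisits them. So no valid plan exists.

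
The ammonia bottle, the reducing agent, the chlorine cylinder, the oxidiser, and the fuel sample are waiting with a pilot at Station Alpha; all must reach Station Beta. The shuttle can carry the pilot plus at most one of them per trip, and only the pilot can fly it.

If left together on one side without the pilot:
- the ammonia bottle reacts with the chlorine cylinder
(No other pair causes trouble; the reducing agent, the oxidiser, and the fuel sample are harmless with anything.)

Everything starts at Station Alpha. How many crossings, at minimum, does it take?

Counting alone: the pilot can take at most 1 across per trip to Station Beta, so moving all 5 needs at least 5 loaded trips out, with a return between consecutive ones — at least 9 crossings.
The plan below uses exactly 9 crossings, so it is optimal:
1. Pilot goes to Station Beta with the ammonia bottle.
2. Pilot goes back to Station Alpha alone.
3. Pilot goes to Station Beta with the reducing agent.
4. Pilot goes back to Station Alpha alone.
5. Pilot goes to Station Beta with the oxidiser.
6. Pilot goes back to Station Alpha alone.
7. Pilot goes to Station Beta with the fuel sample.
8. Pilot goes back to Station Alpha alone.
9. Pilot goes to Station Beta with the chlorine cylinder.

9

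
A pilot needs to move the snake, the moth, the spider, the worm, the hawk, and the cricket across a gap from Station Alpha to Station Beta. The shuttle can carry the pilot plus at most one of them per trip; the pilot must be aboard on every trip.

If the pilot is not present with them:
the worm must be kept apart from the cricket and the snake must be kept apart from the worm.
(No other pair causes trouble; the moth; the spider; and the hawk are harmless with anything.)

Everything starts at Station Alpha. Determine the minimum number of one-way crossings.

13

Counting alone: the pilot can take at most 1 across per trip to Station Beta, so moving all 6 needs at least 6 loaded trips out, with a return between consecutive ones — at least 11 crossings.
The safety rule pushes this higher. Following every safe sequence of crossings, the most of the 6 that can be at Station Beta as the shuttle arrives there on crossing 11 is 5 — never all 6.
So no plan with fewer than 13 crossings exists, and this one achieves 13:
1. Pilot goes to Station Beta with the worm.  [Station Alpha: the cricket, the hawk, the moth, the snake, the spider | Station Beta: the worm]
2. Pilot goes back to Station Alpha alone.  [Station Alpha: the cricket, the hawk, the moth, the snake, the spider | Station Beta: the worm]
3. Pilot goes to Station Beta with the snake.  [Station Alpha: the cricket, the hawk, the moth, the spider | Station Beta: the snake, the worm]
4. Pilot goes back to Station Alpha with the worm.  [Station Alpha: the cricket, the hawk, the moth, the spider, the worm | Station Beta: the snake]
5. Pilot goes to Station Beta with the cricket.  [Station Alpha: the hawk, the moth, the spider, the worm | Station Beta: the cricket, the snake]
6. Pilot goes back to Station Alpha alone.  [Station Alpha: the hawk, the moth, the spider, the worm | Station Beta: the cricket, the snake]
7. Pilot goes to Station Beta with the moth.  [Station Alpha: the hawk, the spider, the worm | Station Beta: the cricket, the moth, the snake]
8. Pilot goes back to Station Alpha alone.  [Station Alpha: the hawk, the spider, the worm | Station Beta: the cricket, the moth, the snake]
9. Pilot goes to Station Beta with the spider.  [Station Alpha: the hawk, the worm | Station Beta: the cricket, the moth, the snake, the spider]
10. Pilot goes back to Station Alpha alone.  [Station Alpha: the hawk, the worm | Station Beta: the cricket, the moth, the snake, the spider]
11. Pilot goes to Station Beta with the hawk.  [Station Alpha: the worm | Station Beta: the cricket, the hawk, the moth, the snake, the spider]
12. Pilot goes back to Station Alpha alone.  [Station Alpha: the worm | Station Beta: the cricket, the hawk, the moth, the snake, the spider]
13. Pilot goes to Station Beta with the worm.  [Station Alpha: — | Station Beta: the cricket, the hawk, the moth, the snake, the spider, the worm]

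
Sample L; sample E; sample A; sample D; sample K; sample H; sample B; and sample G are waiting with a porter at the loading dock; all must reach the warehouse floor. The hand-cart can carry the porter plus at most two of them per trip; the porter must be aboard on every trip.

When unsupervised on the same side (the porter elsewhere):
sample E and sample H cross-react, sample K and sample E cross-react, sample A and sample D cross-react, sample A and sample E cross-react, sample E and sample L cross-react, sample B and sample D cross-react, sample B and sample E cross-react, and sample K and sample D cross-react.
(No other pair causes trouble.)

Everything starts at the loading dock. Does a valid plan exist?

Yes

1. Porter goes to the warehouse floor with sample D and sample E.
2. Porter goes back to the loading dock alone.
3. Porter goes to the warehouse floor with sample G.
4. Porter goes back to the loading dock alone.
5. Porter goes to the warehouse floor with sample H and sample L.
6. Porter goes back to the loading dock with sample E.
7. Porter goes to the warehouse floor with sample A and sample E.
8. Porter goes back to the loading dock with sample D and sample E.
9. Porter goes to the warehouse floor with sample B and sample K.
10. Porter goes back to the loading dock alone.
11. Porter goes to the warehouse floor with sample D and sample E.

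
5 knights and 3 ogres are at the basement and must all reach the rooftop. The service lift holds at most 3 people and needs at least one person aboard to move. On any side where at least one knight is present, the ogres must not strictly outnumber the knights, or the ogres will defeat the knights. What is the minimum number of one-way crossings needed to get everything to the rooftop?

Counting alone: each trip to the rooftop takes at most 3 across and each return brings at least 1 back, so after t trips out (and t−1 returns) at most 3t − (t−1) of the 8 are across; that first reaches 8 at t = 4, so at least 7 crossings are needed.
The plan below uses exactly 7 crossings, so it is optimal:
1. 2 ogres → the rooftop.  (the basement: 5K 1O; the rooftop: 0K 2O)
2. 1 ogre ← the basement.  (the basement: 5K 2O; the rooftop: 0K 1O)
3. 2 knights and 1 ogre → the rooftop.  (the basement: 3K 1O; the rooftop: 2K 2O)
4. 1 ogre ← the basement.  (the basement: 3K 2O; the rooftop: 2K 1O)
5. 1 knight and 2 ogres → the rooftop.  (the basement: 2K 0O; the rooftop: 3K 3O)
6. 1 ogre ← the basement.  (the basement: 2K 1O; the rooftop: 3K 2O)
7. 2 knights and 1 ogre → the rooftop.  (the basement: 0K 0O; the rooftop: 5K 3O)

7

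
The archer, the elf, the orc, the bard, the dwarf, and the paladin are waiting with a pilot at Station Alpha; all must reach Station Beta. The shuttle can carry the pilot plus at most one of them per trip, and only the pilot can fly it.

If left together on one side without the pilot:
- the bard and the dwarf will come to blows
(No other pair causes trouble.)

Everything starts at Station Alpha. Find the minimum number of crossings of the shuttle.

11

Counting alone: the pilot can take at most 1 across per trip to Station Beta, so moving all 6 needs at least 6 loaded trips out, with a return between consecutive ones — at least 11 crossings.
The plan below uses exactly 11 crossings, so it is optimal:
1. Pilot goes to Station Beta with the bard.  [Station Alpha: the archer, the dwarf, the elf, the orc, the paladin | Station Beta: the bard]
2. Pilot goes back to Station Alpha alone.  [Station Alpha: the archer, the dwarf, the elf, the orc, the paladin | Station Beta: the bard]
3. Pilot goes to Station Beta with the archer.  [Station Alpha: the dwarf, the elf, the orc, the paladin | Station Beta: the archer, the bard]
4. Pilot goes back to Station Alpha alone.  [Station Alpha: the dwarf, the elf, the orc, the paladin | Station Beta: the archer, the bard]
5. Pilot goes to Station Beta with the elf.  [Station Alpha: the dwarf, the orc, the paladin | Station Beta: the archer, the bard, the elf]
6. Pilot goes back to Station Alpha alone.  [Station Alpha: the dwarf, the orc, the paladin | Station Beta: the archer, the bard, the elf]
7. Pilot goes to Station Beta with the orc.  [Station Alpha: the dwarf, the paladin | Station Beta: the archer, the bard, the elf, the orc]
8. Pilot goes back to Station Alpha alone.  [Station Alpha: the dwarf, the paladin | Station Beta: the archer, the bard, the elf, the orc]
9. Pilot goes to Station Beta with the paladin.  [Station Alpha: the dwarf | Station Beta: the archer, the bard, the elf, the orc, the paladin]
10. Pilot goes back to Station Alpha alone.  [Station Alpha: the dwarf | Station Beta: the archer, the bard, the elf, the orc, the paladin]
11. Pilot goes to Station Beta with the dwarf.  [Station Alpha: — | Station Beta: the archer, the bard, the dwarf, the elf, the orc, the paladin]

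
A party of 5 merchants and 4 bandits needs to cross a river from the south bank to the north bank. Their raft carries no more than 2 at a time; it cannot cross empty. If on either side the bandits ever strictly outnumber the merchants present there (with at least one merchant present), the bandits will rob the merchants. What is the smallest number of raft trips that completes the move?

15

Counting alone: each trip to the north bank takes at most 2 across and each return brings at least 1 back, so after t trips out (and t−1 returns) at most 2t − (t−1) of the 9 are across; that first reaches 9 at t = 8, so at least 15 crossings are needed.
The plan below uses exactly 15 crossings, so it is optimal:
1. 2 bandits → the north bank.  (the south bank: 5M 2B; the north bank: 0M 2B)
2. 1 bandit ← the south bank.  (the south bank: 5M 3B; the north bank: 0M 1B)
3. 2 bandits → the north bank.  (the south bank: 5M 1B; the north bank: 0M 3B)
4. 1 bandit ← the south bank.  (the south bank: 5M 2B; the north bank: 0M 2B)
5. 2 merchants → the north bank.  (the south bank: 3M 2B; the north bank: 2M 2B)
6. 1 bandit ← the south bank.  (the south bank: 3M 3B; the north bank: 2M 1B)
7. 1 merchant and 1 bandit → the north bank.  (the south bank: 2M 2B; the north bank: 3M 2B)
8. 1 merchant ← the south bank.  (the south bank: 3M 2B; the north bank: 2M 2B)
9. 1 merchant and 1 bandit → the north bank.  (the south bank: 2M 1B; the north bank: 3M 3B)
10. 1 bandit ← the south bank.  (the south bank: 2M 2B; the north bank: 3M 2B)
11. 1 merchant and 1 bandit → the north bank.  (the south bank: 1M 1B; the north bank: 4M 3B)
12. 1 merchant ← the south bank.  (the south bank: 2M 1B; the north bank: 3M 3B)
13. 1 merchant and 1 bandit → the north bank.  (the south bank: 1M 0B; the north bank: 4M 4B)
14. 1 bandit ← the south bank.  (the south bank: 1M 1B; the north bank: 4M 3B)
15. 1 merchant and 1 bandit → the north bank.  (the south bank: 0M 0B; the north bank: 5M 4B)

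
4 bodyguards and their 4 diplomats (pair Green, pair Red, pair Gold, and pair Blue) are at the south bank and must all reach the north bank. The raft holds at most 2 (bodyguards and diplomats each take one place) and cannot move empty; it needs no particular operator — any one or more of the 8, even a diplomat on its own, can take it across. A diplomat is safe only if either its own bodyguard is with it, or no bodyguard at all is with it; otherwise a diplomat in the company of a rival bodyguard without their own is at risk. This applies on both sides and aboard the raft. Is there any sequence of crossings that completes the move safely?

No

Following every safe sequence of crossings from the start, the most of the 8 that can be at the north bank as the raft arrives there on crossings 1, 3, 5 is 2, 3, 4 respectively; the best ever achieved is 4 of 8.
From crossing 7 on, no configuration arises that was not already reachable earlier: only 44 distinct safe configurations (who is on which side, and where the raft is) can ever be reached, none of them has everyone across, and every continuation just revisits them. So no valid plan exists.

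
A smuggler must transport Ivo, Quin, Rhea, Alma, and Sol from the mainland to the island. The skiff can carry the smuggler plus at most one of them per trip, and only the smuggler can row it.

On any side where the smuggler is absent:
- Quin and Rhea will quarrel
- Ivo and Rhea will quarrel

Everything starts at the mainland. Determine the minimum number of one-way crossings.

11

Counting alone: the smuggler can take at most 1 across per trip to the island, so moving all 5 needs at least 5 loaded trips out, with a return between consecutive ones — at least 9 crossings.
The safety rule pushes this higher. Following every safe sequence of crossings, the most of the 5 that can be at the island as the skiff arrives there on crossing 9 is 4 — never all 5.
So no plan with fewer than 11 crossings exists, and this one achieves 11:
1. Smuggler goes to the island with Rhea.  [the mainland: Alma, Ivo, Quin, Sol | the island: Rhea]
2. Smuggler goes back to the mainland alone.  [the mainland: Alma, Ivo, Quin, Sol | the island: Rhea]
3. Smuggler goes to the island with Ivo.  [the mainland: Alma, Quin, Sol | the island: Ivo, Rhea]
4. Smuggler goes back to the mainland with Rhea.  [the mainland: Alma, Quin, Rhea, Sol | the island: Ivo]
5. Smuggler goes to the island with Quin.  [the mainland: Alma, Rhea, Sol | the island: Ivo, Quin]
6. Smuggler goes back to the mainland alone.  [the mainland: Alma, Rhea, Sol | the island: Ivo, Quin]
7. Smuggler goes to the island with Alma.  [the mainland: Rhea, Sol | the island: Alma, Ivo, Quin]
8. Smuggler goes back to the mainland alone.  [the mainland: Rhea, Sol | the island: Alma, Ivo, Quin]
9. Smuggler goes to the island with Sol.  [the mainland: Rhea | the island: Alma, Ivo, Quin, Sol]
10. Smuggler goes back to the mainland alone.  [the mainland: Rhea | the island: Alma, Ivo, Quin, Sol]
11. Smuggler goes to the island with Rhea.  [the mainland: — | the island: Alma, Ivo, Quin, Rhea, Sol]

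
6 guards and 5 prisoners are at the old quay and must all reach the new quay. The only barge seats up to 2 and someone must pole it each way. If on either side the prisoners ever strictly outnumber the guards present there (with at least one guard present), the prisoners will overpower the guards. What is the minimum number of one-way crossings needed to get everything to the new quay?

19

Counting alone: each trip to the new quay takes at most 2 across and each return brings at least 1 back, so after t trips out (and t−1 returns) at most 2t − (t−1) of the 11 are across; that first reaches 11 at t = 10, so at least 19 crossings are needed.
The plan below uses exactly 19 crossings, so it is optimal:
1. 2 prisoners → the new quay.  (the old quay: 6G 3P; the new quay: 0G 2P)
2. 1 prisoner ← the old quay.  (the old quay: 6G 4P; the new quay: 0G 1P)
3. 2 prisoners → the new quay.  (the old quay: 6G 2P; the new quay: 0G 3P)
4. 1 prisoner ← the old quay.  (the old quay: 6G 3P; the new quay: 0G 2P)
5. 2 guards → the new quay.  (the old quay: 4G 3P; the new quay: 2G 2P)
6. 1 prisoner ← the old quay.  (the old quay: 4G 4P; the new quay: 2G 1P)
7. 1 guard and 1 prisoner → the new quay.  (the old quay: 3G 3P; the new quay: 3G 2P)
8. 1 guard ← the old quay.  (the old quay: 4G 3P; the new quay: 2G 2P)
9. 1 guard and 1 prisoner → the new quay.  (the old quay: 3G 2P; the new quay: 3G 3P)
10. 1 prisoner ← the old quay.  (the old quay: 3G 3P; the new quay: 3G 2P)
11. 1 guard and 1 prisoner → the new quay.  (the old quay: 2G 2P; the new quay: 4G 3P)
12. 1 guard ← the old quay.  (the old quay: 3G 2P; the new quay: 3G 3P)
13. 1 guard and 1 prisoner → the new quay.  (the old quay: 2G 1P; the new quay: 4G 4P)
14. 1 prisoner ← the old quay.  (the old quay: 2G 2P; the new quay: 4G 3P)
15. 1 guard and 1 prisoner → the new quay.  (the old quay: 1G 1P; the new quay: 5G 4P)
16. 1 guard ← the old quay.  (the old quay: 2G 1P; the new quay: 4G 4P)
17. 1 guard and 1 prisoner → the new quay.  (the old quay: 1G 0P; the new quay: 5G 5P)
18. 1 prisoner ← the old quay.  (the old quay: 1G 1P; the new quay: 5G 4P)
19. 1 guard and 1 prisoner → the new quay.  (the old quay: 0G 0P; the new quay: 6G 5P)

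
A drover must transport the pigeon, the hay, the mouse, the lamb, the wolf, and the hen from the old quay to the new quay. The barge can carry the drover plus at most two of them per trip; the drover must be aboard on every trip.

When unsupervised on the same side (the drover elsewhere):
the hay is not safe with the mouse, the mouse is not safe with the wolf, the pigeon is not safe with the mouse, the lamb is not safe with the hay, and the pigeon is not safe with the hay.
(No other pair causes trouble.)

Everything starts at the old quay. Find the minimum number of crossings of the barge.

Counting alone: the drover can take at most 2 across per trip to the new quay, so moving all 6 needs at least 3 loaded trips out, with a return between consecutive ones — at least 5 crossings.
The safety rule pushes this higher. Following every safe sequence of crossings, the most of the 6 that can be at the new quay as the barge arrives there on crossings 5, 7 is 4, 5 respectively — never all 6.
So no plan with fewer than 9 crossings exists, and this one achieves 9:
1. Drover goes to the new quay with the hay and the mouse.
2. Drover goes back to the old quay with the hay.
3. Drover goes to the new quay with the lamb and the pigeon.
4. Drover goes back to the old quay with the pigeon.
5. Drover goes to the new quay with the pigeon and the wolf.
6. Drover goes back to the old quay with the mouse.
7. Drover goes to the new quay with the hay and the hen.
8. Drover goes back to the old quay with the hay.
9. Drover goes to the new quay with the hay and the mouse.

9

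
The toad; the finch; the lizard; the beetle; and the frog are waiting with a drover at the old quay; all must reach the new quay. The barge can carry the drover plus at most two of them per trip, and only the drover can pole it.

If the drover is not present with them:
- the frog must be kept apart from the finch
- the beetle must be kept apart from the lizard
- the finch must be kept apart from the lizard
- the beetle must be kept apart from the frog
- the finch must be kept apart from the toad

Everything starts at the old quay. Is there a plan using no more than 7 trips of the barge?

Yes

Yes — this plan uses 7 crossings (≤ 7):
1. Drover goes to the new quay with the beetle and the finch.
2. Drover goes back to the old quay alone.
3. Drover goes to the new quay with the toad.
4. Drover goes back to the old quay with the finch.
5. Drover goes to the new quay with the frog and the lizard.
6. Drover goes back to the old quay with the beetle.
7. Drover goes to the new quay with the beetle and the finch.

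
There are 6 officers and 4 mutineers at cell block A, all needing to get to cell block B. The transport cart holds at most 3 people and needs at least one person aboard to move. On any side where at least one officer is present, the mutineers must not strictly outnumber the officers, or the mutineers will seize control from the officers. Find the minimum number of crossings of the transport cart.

Counting alone: each trip to cell block B takes at most 3 across and each return brings at least 1 back, so after t trips out (and t−1 returns) at most 3t − (t−1) of the 10 are across; that first reaches 10 at t = 5, so at least 9 crossings are needed.
The plan below uses exactly 9 crossings, so it is optimal:
1. 2 mutineers → cell block B.  (cell block A: 6O 2M; cell block B: 0O 2M)
2. 1 mutineer ← cell block A.  (cell block A: 6O 3M; cell block B: 0O 1M)
3. 3 mutineers → cell block B.  (cell block A: 6O 0M; cell block B: 0O 4M)
4. 1 mutineer ← cell block A.  (cell block A: 6O 1M; cell block B: 0O 3M)
5. 3 officers → cell block B.  (cell block A: 3O 1M; cell block B: 3O 3M)
6. 1 mutineer ← cell block A.  (cell block A: 3O 2M; cell block B: 3O 2M)
7. 1 officer and 2 mutineers → cell block B.  (cell block A: 2O 0M; cell block B: 4O 4M)
8. 1 mutineer ← cell block A.  (cell block A: 2O 1M; cell block B: 4O 3M)
9. 2 officers and 1 mutineer → cell block B.  (cell block A: 0O 0M; cell block B: 6O 4M)

9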